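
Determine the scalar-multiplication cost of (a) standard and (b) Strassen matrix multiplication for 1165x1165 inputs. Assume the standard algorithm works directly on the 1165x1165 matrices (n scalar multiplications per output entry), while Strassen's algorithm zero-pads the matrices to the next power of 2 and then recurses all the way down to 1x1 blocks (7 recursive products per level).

Matrix multiplication for 1165x1165 matrices:

Strassen's algorithm requires power-of-2 dimensions. Pad 1165x1165 to 2048x2048 (next power of 2).

Standard algorithm: 1165^3 = 1581167125 multiplications
Strassen's algorithm: 7^(log2(2048)) = 7^11 = 1977326743 multiplications
Difference: 1581167125 - 1977326743 = -396159618 (Strassen uses MORE here due to padding overhead — for small or just-over-power-of-2 n, padding can outweigh the per-level savings)

Standard: 1581167125 multiplications (1165^3). Strassen: 1977326743 multiplications (7^11, after padding to 2048x2048). Strassen reduces 8 recursive multiplications to 7 at each level.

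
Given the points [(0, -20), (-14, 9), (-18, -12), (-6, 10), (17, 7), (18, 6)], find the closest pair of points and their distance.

Computing all pairwise distances among 6 points:

d((0, -20), (-14, 9)) = 32.2025
d((0, -20), (-18, -12)) = 19.6977
d((0, -20), (-6, 10)) = 30.5941
d((0, -20), (17, 7)) = 31.9061
d((0, -20), (18, 6)) = 31.6228
d((-14, 9), (-18, -12)) = 21.3776
d((-14, 9), (-6, 10)) = 8.0623
d((-14, 9), (17, 7)) = 31.0644
d((-14, 9), (18, 6)) = 32.1403
d((-18, -12), (-6, 10)) = 25.0599
d((-18, -12), (17, 7)) = 39.8246
d((-18, -12), (18, 6)) = 40.2492
d((-6, 10), (17, 7)) = 23.1948
d((-6, 10), (18, 6)) = 24.3311
d((17, 7), (18, 6)) = 1.4142 <-- minimum

Closest pair: (17, 7) and (18, 6) with distance 1.4142

The closest pair is (17, 7) and (18, 6) with Euclidean distance 1.4142. For 6 points, brute-force pairwise comparison is shown above. For large n, the divide-and-conquer algorithm (sort by x, recurse on halves, check the dividing strip) achieves O(n log n).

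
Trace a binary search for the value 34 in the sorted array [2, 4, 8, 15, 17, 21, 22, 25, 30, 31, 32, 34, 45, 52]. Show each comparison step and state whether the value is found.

Binary search for 34 in [2, 4, 8, 15, 17, 21, 22, 25, 30, 31, 32, 34, 45, 52]:

lo=0, hi=13, mid=6, arr[mid]=22 -> 22 < 34, search right half
lo=7, hi=13, mid=10, arr[mid]=32 -> 32 < 34, search right half
lo=11, hi=13, mid=12, arr[mid]=45 -> 45 > 34, search left half
lo=11, hi=11, mid=11, arr[mid]=34 -> Found target at index 11!

Binary search finds 34 at index 11 after 4 comparisons. The search repeatedly halves the search space by comparing with the middle element.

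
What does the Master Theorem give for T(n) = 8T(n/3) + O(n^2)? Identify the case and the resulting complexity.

Master Theorem for T(n) = 8T(n/3) + O(n^2):

a = 8, b = 3, c = 2
log_b(a) = log_3(8) = 1.8928

Case 3: c = 2 > log_3(8) = 1.8928
T(n) = O(n^2) = O(n^2)

For T(n) = 8T(n/3) + O(n^2): log_3(8) = 1.8928. This is Case 3 of the Master Theorem (c > log_b(a), work dominated by root), giving O(n^2).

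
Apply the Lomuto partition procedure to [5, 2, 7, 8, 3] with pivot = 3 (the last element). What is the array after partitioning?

Lomuto partition with pivot = 3:

Initial array: [5, 2, 7, 8, 3]

arr[0]=5 > 3: no swap
arr[1]=2 <= 3: swap with position 0, array becomes [2, 5, 7, 8, 3]
arr[2]=7 > 3: no swap
arr[3]=8 > 3: no swap

Place pivot at position 1: [2, 3, 7, 8, 5]
Pivot position: 1

After partitioning with pivot 3, the array becomes [2, 3, 7, 8, 5]. The pivot is placed at index 1. All elements to the left of the pivot are <= 3, and all elements to the right are > 3.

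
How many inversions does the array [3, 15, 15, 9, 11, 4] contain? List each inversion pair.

Finding inversions in [3, 15, 15, 9, 11, 4]:

(1, 3): arr[1]=15 > arr[3]=9
(1, 4): arr[1]=15 > arr[4]=11
(1, 5): arr[1]=15 > arr[5]=4
(2, 3): arr[2]=15 > arr[3]=9
(2, 4): arr[2]=15 > arr[4]=11
(2, 5): arr[2]=15 > arr[5]=4
(3, 5): arr[3]=9 > arr[5]=4
(4, 5): arr[4]=11 > arr[5]=4

Total inversions: 8

The array has 8 inversion(s): (1,3), (1,4), (1,5), (2,3), (2,4), (2,5), (3,5), (4,5). Each pair (i,j) satisfies i < j and arr[i] > arr[j].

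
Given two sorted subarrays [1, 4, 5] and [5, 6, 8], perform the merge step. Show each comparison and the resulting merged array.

Merging process:

Compare 1 vs 5: take 1 from left. Merged: [1]
Compare 4 vs 5: take 4 from left. Merged: [1, 4]
Compare 5 vs 5: take 5 from left. Merged: [1, 4, 5]
Append remaining from right: [5, 6, 8]. Merged: [1, 4, 5, 5, 6, 8]

Final merged array: [1, 4, 5, 5, 6, 8]
Total comparisons: 3

The merged array is [1, 4, 5, 5, 6, 8], requiring 3 comparisons. The merge step runs in O(n) time where n is the total number of elements.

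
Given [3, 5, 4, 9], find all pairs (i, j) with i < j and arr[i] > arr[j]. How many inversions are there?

Finding inversions in [3, 5, 4, 9]:

(1, 2): arr[1]=5 > arr[2]=4

Total inversions: 1

The array has 1 inversion(s): (1,2). Each pair (i,j) satisfies i < j and arr[i] > arr[j].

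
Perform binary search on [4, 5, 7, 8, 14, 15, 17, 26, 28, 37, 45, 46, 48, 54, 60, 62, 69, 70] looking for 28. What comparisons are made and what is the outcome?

Binary search for 28 in [4, 5, 7, 8, 14, 15, 17, 26, 28, 37, 45, 46, 48, 54, 60, 62, 69, 70]:

lo=0, hi=17, mid=8, arr[mid]=28 -> Found target at index 8!

Binary search finds 28 at index 8 after 1 comparisons. The search repeatedly halves the search space by comparing with the middle element.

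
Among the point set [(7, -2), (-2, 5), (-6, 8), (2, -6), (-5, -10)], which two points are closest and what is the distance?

Computing all pairwise distances among 5 points:

d((7, -2), (-2, 5)) = 11.4018
d((7, -2), (-6, 8)) = 16.4012
d((7, -2), (2, -6)) = 6.4031
d((7, -2), (-5, -10)) = 14.4222
d((-2, 5), (-6, 8)) = 5.0 <-- minimum
d((-2, 5), (2, -6)) = 11.7047
d((-2, 5), (-5, -10)) = 15.2971
d((-6, 8), (2, -6)) = 16.1245
d((-6, 8), (-5, -10)) = 18.0278
d((2, -6), (-5, -10)) = 8.0623

Closest pair: (-2, 5) and (-6, 8) with distance 5.0

The closest pair is (-2, 5) and (-6, 8) with Euclidean distance 5.0. For 5 points, brute-force pairwise comparison is shown above. For large n, the divide-and-conquer algorithm (sort by x, recurse on halves, check the dividing strip) achieves O(n log n).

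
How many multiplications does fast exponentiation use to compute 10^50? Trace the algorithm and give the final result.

Computing 10^50 by squaring (build up from 10^1; each line after the first costs one multiplication):

10^1 = 10
10^2 = (10^1)^2 = 10^2 = 100
10^3 = 10 * 10^2 = 10 * 100 = 1000
10^6 = (10^3)^2 = 1000^2 = 1000000
10^12 = (10^6)^2 = 1000000^2 = 1000000000000
10^24 = (10^12)^2 = 1000000000000^2 = 1000000000000000000000000
10^25 = 10 * 10^24 = 10 * 1000000000000000000000000 = 10000000000000000000000000
10^50 = (10^25)^2 = 10000000000000000000000000^2 = 100000000000000000000000000000000000000000000000000

Result: 100000000000000000000000000000000000000000000000000
Multiplications needed: 7 (7 lines after 10^1)

10^50 = 100000000000000000000000000000000000000000000000000. Using exponentiation by squaring, this requires 7 multiplications. The key idea: if the exponent is even, square the half-power; if odd, multiply by the base once.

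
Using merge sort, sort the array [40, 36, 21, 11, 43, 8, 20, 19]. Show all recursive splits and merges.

Merge sort trace:

Split: [40, 36, 21, 11, 43, 8, 20, 19] -> [40, 36, 21, 11] and [43, 8, 20, 19]
  Split: [40, 36, 21, 11] -> [40, 36] and [21, 11]
    Split: [40, 36] -> [40] and [36]
    Merge: [40] + [36] -> [36, 40]
    Split: [21, 11] -> [21] and [11]
    Merge: [21] + [11] -> [11, 21]
  Merge: [36, 40] + [11, 21] -> [11, 21, 36, 40]
  Split: [43, 8, 20, 19] -> [43, 8] and [20, 19]
    Split: [43, 8] -> [43] and [8]
    Merge: [43] + [8] -> [8, 43]
    Split: [20, 19] -> [20] and [19]
    Merge: [20] + [19] -> [19, 20]
  Merge: [8, 43] + [19, 20] -> [8, 19, 20, 43]
Merge: [11, 21, 36, 40] + [8, 19, 20, 43] -> [8, 11, 19, 20, 21, 36, 40, 43]

Final sorted array: [8, 11, 19, 20, 21, 36, 40, 43]

The merge sort proceeds by recursively splitting the array and merging sorted halves.
After all merges, the sorted array is [8, 11, 19, 20, 21, 36, 40, 43].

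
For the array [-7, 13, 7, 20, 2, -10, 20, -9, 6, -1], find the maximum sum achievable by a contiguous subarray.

Using Kadane's algorithm on [-7, 13, 7, 20, 2, -10, 20, -9, 6, -1]:

Scanning through the array:
Position 1 (value 13): max_ending_here = 13, max_so_far = 13
Position 2 (value 7): max_ending_here = 20, max_so_far = 20
Position 3 (value 20): max_ending_here = 40, max_so_far = 40
Position 4 (value 2): max_ending_here = 42, max_so_far = 42
Position 5 (value -10): max_ending_here = 32, max_so_far = 42
Position 6 (value 20): max_ending_here = 52, max_so_far = 52
Position 7 (value -9): max_ending_here = 43, max_so_far = 52
Position 8 (value 6): max_ending_here = 49, max_so_far = 52
Position 9 (value -1): max_ending_here = 48, max_so_far = 52

Maximum subarray: [13, 7, 20, 2, -10, 20]
Maximum sum: 52

The maximum subarray is [13, 7, 20, 2, -10, 20] with sum 52. This subarray runs from index 1 to index 6.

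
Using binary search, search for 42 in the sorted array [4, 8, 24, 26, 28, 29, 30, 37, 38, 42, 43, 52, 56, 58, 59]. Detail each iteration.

Binary search for 42 in [4, 8, 24, 26, 28, 29, 30, 37, 38, 42, 43, 52, 56, 58, 59]:

lo=0, hi=14, mid=7, arr[mid]=37 -> 37 < 42, search right half
lo=8, hi=14, mid=11, arr[mid]=52 -> 52 > 42, search left half
lo=8, hi=10, mid=9, arr[mid]=42 -> Found target at index 9!

Binary search finds 42 at index 9 after 3 comparisons. The search repeatedly halves the search space by comparing with the middle element.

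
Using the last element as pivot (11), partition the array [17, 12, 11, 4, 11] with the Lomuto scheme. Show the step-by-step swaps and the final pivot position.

Lomuto partition with pivot = 11:

Initial array: [17, 12, 11, 4, 11]

arr[0]=17 > 11: no swap
arr[1]=12 > 11: no swap
arr[2]=11 <= 11: swap with position 0, array becomes [11, 12, 17, 4, 11]
arr[3]=4 <= 11: swap with position 1, array becomes [11, 4, 17, 12, 11]

Place pivot at position 2: [11, 4, 11, 12, 17]
Pivot position: 2

After partitioning with pivot 11, the array becomes [11, 4, 11, 12, 17]. The pivot is placed at index 2. All elements to the left of the pivot are <= 11, and all elements to the right are > 11.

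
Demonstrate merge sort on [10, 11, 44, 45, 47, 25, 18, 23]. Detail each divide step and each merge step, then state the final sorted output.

Merge sort trace:

Split: [10, 11, 44, 45, 47, 25, 18, 23] -> [10, 11, 44, 45] and [47, 25, 18, 23]
  Split: [10, 11, 44, 45] -> [10, 11] and [44, 45]
    Split: [10, 11] -> [10] and [11]
    Merge: [10] + [11] -> [10, 11]
    Split: [44, 45] -> [44] and [45]
    Merge: [44] + [45] -> [44, 45]
  Merge: [10, 11] + [44, 45] -> [10, 11, 44, 45]
  Split: [47, 25, 18, 23] -> [47, 25] and [18, 23]
    Split: [47, 25] -> [47] and [25]
    Merge: [47] + [25] -> [25, 47]
    Split: [18, 23] -> [18] and [23]
    Merge: [18] + [23] -> [18, 23]
  Merge: [25, 47] + [18, 23] -> [18, 23, 25, 47]
Merge: [10, 11, 44, 45] + [18, 23, 25, 47] -> [10, 11, 18, 23, 25, 44, 45, 47]

Final sorted array: [10, 11, 18, 23, 25, 44, 45, 47]

The merge sort proceeds by recursively splitting the array and merging sorted halves.
After all merges, the sorted array is [10, 11, 18, 23, 25, 44, 45, 47].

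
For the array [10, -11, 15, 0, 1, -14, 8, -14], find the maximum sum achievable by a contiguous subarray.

Using Kadane's algorithm on [10, -11, 15, 0, 1, -14, 8, -14]:

Scanning through the array:
Position 1 (value -11): max_ending_here = -1, max_so_far = 10
Position 2 (value 15): max_ending_here = 15, max_so_far = 15
Position 3 (value 0): max_ending_here = 15, max_so_far = 15
Position 4 (value 1): max_ending_here = 16, max_so_far = 16
Position 5 (value -14): max_ending_here = 2, max_so_far = 16
Position 6 (value 8): max_ending_here = 10, max_so_far = 16
Position 7 (value -14): max_ending_here = -4, max_so_far = 16

Maximum subarray: [15, 0, 1]
Maximum sum: 16

The maximum subarray is [15, 0, 1] with sum 16. This subarray runs from index 2 to index 4.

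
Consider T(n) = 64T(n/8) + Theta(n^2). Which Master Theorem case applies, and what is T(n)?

Master Theorem for T(n) = 64T(n/8) + O(n^2):

a = 64, b = 8, c = 2
log_b(a) = log_8(64) = 2.0000

Case 2: c = 2 = log_8(64) = 2.0000
T(n) = O(n^2 log n) = O(n^2 log n)

For T(n) = 64T(n/8) + O(n^2): log_8(64) = 2.0000. This is Case 2 of the Master Theorem (c = log_b(a), equal work at all levels), giving O(n^2 log n).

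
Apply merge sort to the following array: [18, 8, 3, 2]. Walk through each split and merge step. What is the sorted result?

Merge sort trace:

Split: [18, 8, 3, 2] -> [18, 8] and [3, 2]
  Split: [18, 8] -> [18] and [8]
  Merge: [18] + [8] -> [8, 18]
  Split: [3, 2] -> [3] and [2]
  Merge: [3] + [2] -> [2, 3]
Merge: [8, 18] + [2, 3] -> [2, 3, 8, 18]

Final sorted array: [2, 3, 8, 18]

The merge sort proceeds by recursively splitting the array and merging sorted halves.
After all merges, the sorted array is [2, 3, 8, 18].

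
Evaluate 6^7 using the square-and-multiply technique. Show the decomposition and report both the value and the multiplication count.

Computing 6^7 by squaring (build up from 6^1; each line after the first costs one multiplication):

6^1 = 6
6^2 = (6^1)^2 = 6^2 = 36
6^3 = 6 * 6^2 = 6 * 36 = 216
6^6 = (6^3)^2 = 216^2 = 46656
6^7 = 6 * 6^6 = 6 * 46656 = 279936

Result: 279936
Multiplications needed: 4 (4 lines after 6^1)

6^7 = 279936. Using exponentiation by squaring, this requires 4 multiplications. The key idea: if the exponent is even, square the half-power; if odd, multiply by the base once.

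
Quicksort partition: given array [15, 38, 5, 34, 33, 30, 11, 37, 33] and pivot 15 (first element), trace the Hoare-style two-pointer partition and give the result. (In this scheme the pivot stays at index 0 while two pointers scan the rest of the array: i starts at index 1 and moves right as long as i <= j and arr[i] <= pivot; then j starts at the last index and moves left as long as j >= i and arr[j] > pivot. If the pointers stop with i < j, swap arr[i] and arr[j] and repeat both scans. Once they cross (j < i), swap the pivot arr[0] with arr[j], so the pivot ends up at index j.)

Hoare-style two-pointer partition with pivot = 15:

Initial array: [15, 38, 5, 34, 33, 30, 11, 37, 33]

Pointers start at i = 1, j = 8.
i stops at index 1 (arr[1]=38 > 15), j stops at index 6 (arr[6]=11 <= 15): swap arr[1] and arr[6], array becomes [15, 11, 5, 34, 33, 30, 38, 37, 33]
i ends at 3, j ends at 2: the pointers have crossed (j < i), so scanning stops.

Swap pivot arr[0] with arr[2] to place pivot at position 2: [5, 11, 15, 34, 33, 30, 38, 37, 33]
Pivot position: 2

After partitioning with pivot 15, the array becomes [5, 11, 15, 34, 33, 30, 38, 37, 33]. The pivot is placed at index 2. All elements to the left of the pivot are <= 15, and all elements to the right are > 15.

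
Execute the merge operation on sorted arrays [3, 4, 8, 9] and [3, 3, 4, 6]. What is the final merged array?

Merging process:

Compare 3 vs 3: take 3 from left. Merged: [3]
Compare 4 vs 3: take 3 from right. Merged: [3, 3]
Compare 4 vs 3: take 3 from right. Merged: [3, 3, 3]
Compare 4 vs 4: take 4 from left. Merged: [3, 3, 3, 4]
Compare 8 vs 4: take 4 from right. Merged: [3, 3, 3, 4, 4]
Compare 8 vs 6: take 6 from right. Merged: [3, 3, 3, 4, 4, 6]
Append remaining from left: [8, 9]. Merged: [3, 3, 3, 4, 4, 6, 8, 9]

Final merged array: [3, 3, 3, 4, 4, 6, 8, 9]
Total comparisons: 6

The merged array is [3, 3, 3, 4, 4, 6, 8, 9], requiring 6 comparisons. The merge step runs in O(n) time where n is the total number of elements.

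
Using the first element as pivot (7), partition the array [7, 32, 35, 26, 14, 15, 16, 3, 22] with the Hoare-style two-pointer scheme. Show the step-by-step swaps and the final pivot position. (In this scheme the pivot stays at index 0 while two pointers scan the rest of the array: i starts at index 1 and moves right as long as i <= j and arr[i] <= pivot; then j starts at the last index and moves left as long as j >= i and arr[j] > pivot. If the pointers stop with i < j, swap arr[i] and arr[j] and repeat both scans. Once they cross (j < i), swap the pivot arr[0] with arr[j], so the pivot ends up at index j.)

Hoare-style two-pointer partition with pivot = 7:

Initial array: [7, 32, 35, 26, 14, 15, 16, 3, 22]

Pointers start at i = 1, j = 8.
i stops at index 1 (arr[1]=32 > 7), j stops at index 7 (arr[7]=3 <= 7): swap arr[1] and arr[7], array becomes [7, 3, 35, 26, 14, 15, 16, 32, 22]
i ends at 2, j ends at 1: the pointers have crossed (j < i), so scanning stops.

Swap pivot arr[0] with arr[1] to place pivot at position 1: [3, 7, 35, 26, 14, 15, 16, 32, 22]
Pivot position: 1

After partitioning with pivot 7, the array becomes [3, 7, 35, 26, 14, 15, 16, 32, 22]. The pivot is placed at index 1. All elements to the left of the pivot are <= 7, and all elements to the right are > 7.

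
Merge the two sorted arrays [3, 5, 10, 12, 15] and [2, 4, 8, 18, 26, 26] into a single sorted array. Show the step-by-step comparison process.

Merging process:

Compare 3 vs 2: take 2 from right. Merged: [2]
Compare 3 vs 4: take 3 from left. Merged: [2, 3]
Compare 5 vs 4: take 4 from right. Merged: [2, 3, 4]
Compare 5 vs 8: take 5 from left. Merged: [2, 3, 4, 5]
Compare 10 vs 8: take 8 from right. Merged: [2, 3, 4, 5, 8]
Compare 10 vs 18: take 10 from left. Merged: [2, 3, 4, 5, 8, 10]
Compare 12 vs 18: take 12 from left. Merged: [2, 3, 4, 5, 8, 10, 12]
Compare 15 vs 18: take 15 from left. Merged: [2, 3, 4, 5, 8, 10, 12, 15]
Append remaining from right: [18, 26, 26]. Merged: [2, 3, 4, 5, 8, 10, 12, 15, 18, 26, 26]

Final merged array: [2, 3, 4, 5, 8, 10, 12, 15, 18, 26, 26]
Total comparisons: 8

The merged array is [2, 3, 4, 5, 8, 10, 12, 15, 18, 26, 26], requiring 8 comparisons. The merge step runs in O(n) time where n is the total number of elements.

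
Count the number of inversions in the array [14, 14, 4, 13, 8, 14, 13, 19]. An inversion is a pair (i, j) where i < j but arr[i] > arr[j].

Finding inversions in [14, 14, 4, 13, 8, 14, 13, 19]:

(0, 2): arr[0]=14 > arr[2]=4
(0, 3): arr[0]=14 > arr[3]=13
(0, 4): arr[0]=14 > arr[4]=8
(0, 6): arr[0]=14 > arr[6]=13
(1, 2): arr[1]=14 > arr[2]=4
(1, 3): arr[1]=14 > arr[3]=13
(1, 4): arr[1]=14 > arr[4]=8
(1, 6): arr[1]=14 > arr[6]=13
(3, 4): arr[3]=13 > arr[4]=8
(5, 6): arr[5]=14 > arr[6]=13

Total inversions: 10

The array has 10 inversion(s): (0,2), (0,3), (0,4), (0,6), (1,2), (1,3), (1,4), (1,6), (3,4), (5,6). Each pair (i,j) satisfies i < j and arr[i] > arr[j].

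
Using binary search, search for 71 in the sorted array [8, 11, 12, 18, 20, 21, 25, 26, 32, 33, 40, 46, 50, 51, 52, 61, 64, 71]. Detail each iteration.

Binary search for 71 in [8, 11, 12, 18, 20, 21, 25, 26, 32, 33, 40, 46, 50, 51, 52, 61, 64, 71]:

lo=0, hi=17, mid=8, arr[mid]=32 -> 32 < 71, search right half
lo=9, hi=17, mid=13, arr[mid]=51 -> 51 < 71, search right half
lo=14, hi=17, mid=15, arr[mid]=61 -> 61 < 71, search right half
lo=16, hi=17, mid=16, arr[mid]=64 -> 64 < 71, search right half
lo=17, hi=17, mid=17, arr[mid]=71 -> Found target at index 17!

Binary search finds 71 at index 17 after 5 comparisons. The search repeatedly halves the search space by comparing with the middle element.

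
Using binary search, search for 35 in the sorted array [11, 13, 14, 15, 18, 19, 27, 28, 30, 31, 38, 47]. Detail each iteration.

Binary search for 35 in [11, 13, 14, 15, 18, 19, 27, 28, 30, 31, 38, 47]:

lo=0, hi=11, mid=5, arr[mid]=19 -> 19 < 35, search right half
lo=6, hi=11, mid=8, arr[mid]=30 -> 30 < 35, search right half
lo=9, hi=11, mid=10, arr[mid]=38 -> 38 > 35, search left half
lo=9, hi=9, mid=9, arr[mid]=31 -> 31 < 35, search right half
lo=10 > hi=9, target 35 not found

Binary search determines that 35 is not in the array after 4 comparisons. The search space was exhausted without finding the target.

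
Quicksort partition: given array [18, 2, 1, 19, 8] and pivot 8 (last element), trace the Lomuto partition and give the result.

Lomuto partition with pivot = 8:

Initial array: [18, 2, 1, 19, 8]

arr[0]=18 > 8: no swap
arr[1]=2 <= 8: swap with position 0, array becomes [2, 18, 1, 19, 8]
arr[2]=1 <= 8: swap with position 1, array becomes [2, 1, 18, 19, 8]
arr[3]=19 > 8: no swap

Place pivot at position 2: [2, 1, 8, 19, 18]
Pivot position: 2

After partitioning with pivot 8, the array becomes [2, 1, 8, 19, 18]. The pivot is placed at index 2. All elements to the left of the pivot are <= 8, and all elements to the right are > 8.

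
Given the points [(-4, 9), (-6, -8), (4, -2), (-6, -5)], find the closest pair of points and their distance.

Computing all pairwise distances among 4 points:

d((-4, 9), (-6, -8)) = 17.1172
d((-4, 9), (4, -2)) = 13.6015
d((-4, 9), (-6, -5)) = 14.1421
d((-6, -8), (4, -2)) = 11.6619
d((-6, -8), (-6, -5)) = 3.0 <-- minimum
d((4, -2), (-6, -5)) = 10.4403

Closest pair: (-6, -8) and (-6, -5) with distance 3.0

The closest pair is (-6, -8) and (-6, -5) with Euclidean distance 3.0. For 4 points, brute-force pairwise comparison is shown above. For large n, the divide-and-conquer algorithm (sort by x, recurse on halves, check the dividing strip) achieves O(n log n).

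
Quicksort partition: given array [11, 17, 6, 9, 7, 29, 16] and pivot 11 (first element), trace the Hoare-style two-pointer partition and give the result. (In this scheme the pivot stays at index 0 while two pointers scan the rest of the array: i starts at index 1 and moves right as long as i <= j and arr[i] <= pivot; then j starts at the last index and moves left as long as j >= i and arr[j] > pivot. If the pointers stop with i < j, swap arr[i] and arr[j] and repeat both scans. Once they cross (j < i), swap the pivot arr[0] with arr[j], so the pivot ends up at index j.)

Hoare-style two-pointer partition with pivot = 11:

Initial array: [11, 17, 6, 9, 7, 29, 16]

Pointers start at i = 1, j = 6.
i stops at index 1 (arr[1]=17 > 11), j stops at index 4 (arr[4]=7 <= 11): swap arr[1] and arr[4], array becomes [11, 7, 6, 9, 17, 29, 16]
i ends at 4, j ends at 3: the pointers have crossed (j < i), so scanning stops.

Swap pivot arr[0] with arr[3] to place pivot at position 3: [9, 7, 6, 11, 17, 29, 16]
Pivot position: 3

After partitioning with pivot 11, the array becomes [9, 7, 6, 11, 17, 29, 16]. The pivot is placed at index 3. All elements to the left of the pivot are <= 11, and all elements to the right are > 11.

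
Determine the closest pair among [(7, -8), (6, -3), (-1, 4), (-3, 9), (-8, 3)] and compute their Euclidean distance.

Computing all pairwise distances among 5 points:

d((7, -8), (6, -3)) = 5.099 <-- minimum
d((7, -8), (-1, 4)) = 14.4222
d((7, -8), (-3, 9)) = 19.7231
d((7, -8), (-8, 3)) = 18.6011
d((6, -3), (-1, 4)) = 9.8995
d((6, -3), (-3, 9)) = 15.0
d((6, -3), (-8, 3)) = 15.2315
d((-1, 4), (-3, 9)) = 5.3852
d((-1, 4), (-8, 3)) = 7.0711
d((-3, 9), (-8, 3)) = 7.8102

Closest pair: (7, -8) and (6, -3) with distance 5.099

The closest pair is (7, -8) and (6, -3) with Euclidean distance 5.099. For 5 points, brute-force pairwise comparison is shown above. For large n, the divide-and-conquer algorithm (sort by x, recurse on halves, check the dividing strip) achieves O(n log n).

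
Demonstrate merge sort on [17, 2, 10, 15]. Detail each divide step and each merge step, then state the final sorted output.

Merge sort trace:

Split: [17, 2, 10, 15] -> [17, 2] and [10, 15]
  Split: [17, 2] -> [17] and [2]
  Merge: [17] + [2] -> [2, 17]
  Split: [10, 15] -> [10] and [15]
  Merge: [10] + [15] -> [10, 15]
Merge: [2, 17] + [10, 15] -> [2, 10, 15, 17]

Final sorted array: [2, 10, 15, 17]

The merge sort proceeds by recursively splitting the array and merging sorted halves.
After all merges, the sorted array is [2, 10, 15, 17].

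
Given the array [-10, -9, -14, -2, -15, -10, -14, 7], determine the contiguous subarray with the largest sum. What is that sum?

Using Kadane's algorithm on [-10, -9, -14, -2, -15, -10, -14, 7]:

Scanning through the array:
Position 1 (value -9): max_ending_here = -9, max_so_far = -9
Position 2 (value -14): max_ending_here = -14, max_so_far = -9
Position 3 (value -2): max_ending_here = -2, max_so_far = -2
Position 4 (value -15): max_ending_here = -15, max_so_far = -2
Position 5 (value -10): max_ending_here = -10, max_so_far = -2
Position 6 (value -14): max_ending_here = -14, max_so_far = -2
Position 7 (value 7): max_ending_here = 7, max_so_far = 7

Maximum subarray: [7]
Maximum sum: 7

The maximum subarray is [7] with sum 7. This subarray runs from index 7 to index 7.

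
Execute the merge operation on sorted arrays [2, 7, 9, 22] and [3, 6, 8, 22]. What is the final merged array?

Merging process:

Compare 2 vs 3: take 2 from left. Merged: [2]
Compare 7 vs 3: take 3 from right. Merged: [2, 3]
Compare 7 vs 6: take 6 from right. Merged: [2, 3, 6]
Compare 7 vs 8: take 7 from left. Merged: [2, 3, 6, 7]
Compare 9 vs 8: take 8 from right. Merged: [2, 3, 6, 7, 8]
Compare 9 vs 22: take 9 from left. Merged: [2, 3, 6, 7, 8, 9]
Compare 22 vs 22: take 22 from left. Merged: [2, 3, 6, 7, 8, 9, 22]
Append remaining from right: [22]. Merged: [2, 3, 6, 7, 8, 9, 22, 22]

Final merged array: [2, 3, 6, 7, 8, 9, 22, 22]
Total comparisons: 7

The merged array is [2, 3, 6, 7, 8, 9, 22, 22], requiring 7 comparisons. The merge step runs in O(n) time where n is the total number of elements.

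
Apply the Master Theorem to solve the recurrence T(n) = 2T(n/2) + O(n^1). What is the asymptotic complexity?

Master Theorem for T(n) = 2T(n/2) + O(n^1):

a = 2, b = 2, c = 1
log_b(a) = log_2(2) = 1.0000

Case 2: c = 1 = log_2(2) = 1.0000
T(n) = O(n^1 log n) = O(n log n)

For T(n) = 2T(n/2) + O(n^1): log_2(2) = 1.0000. This is Case 2 of the Master Theorem (c = log_b(a), equal work at all levels), giving O(n log n).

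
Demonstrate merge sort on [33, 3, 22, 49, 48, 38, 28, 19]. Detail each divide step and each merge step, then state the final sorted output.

Merge sort trace:

Split: [33, 3, 22, 49, 48, 38, 28, 19] -> [33, 3, 22, 49] and [48, 38, 28, 19]
  Split: [33, 3, 22, 49] -> [33, 3] and [22, 49]
    Split: [33, 3] -> [33] and [3]
    Merge: [33] + [3] -> [3, 33]
    Split: [22, 49] -> [22] and [49]
    Merge: [22] + [49] -> [22, 49]
  Merge: [3, 33] + [22, 49] -> [3, 22, 33, 49]
  Split: [48, 38, 28, 19] -> [48, 38] and [28, 19]
    Split: [48, 38] -> [48] and [38]
    Merge: [48] + [38] -> [38, 48]
    Split: [28, 19] -> [28] and [19]
    Merge: [28] + [19] -> [19, 28]
  Merge: [38, 48] + [19, 28] -> [19, 28, 38, 48]
Merge: [3, 22, 33, 49] + [19, 28, 38, 48] -> [3, 19, 22, 28, 33, 38, 48, 49]

Final sorted array: [3, 19, 22, 28, 33, 38, 48, 49]

The merge sort proceeds by recursively splitting the array and merging sorted halves.
After all merges, the sorted array is [3, 19, 22, 28, 33, 38, 48, 49].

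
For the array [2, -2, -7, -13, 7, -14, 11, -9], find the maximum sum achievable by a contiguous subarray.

Using Kadane's algorithm on [2, -2, -7, -13, 7, -14, 11, -9]:

Scanning through the array:
Position 1 (value -2): max_ending_here = 0, max_so_far = 2
Position 2 (value -7): max_ending_here = -7, max_so_far = 2
Position 3 (value -13): max_ending_here = -13, max_so_far = 2
Position 4 (value 7): max_ending_here = 7, max_so_far = 7
Position 5 (value -14): max_ending_here = -7, max_so_far = 7
Position 6 (value 11): max_ending_here = 11, max_so_far = 11
Position 7 (value -9): max_ending_here = 2, max_so_far = 11

Maximum subarray: [11]
Maximum sum: 11

The maximum subarray is [11] with sum 11. This subarray runs from index 6 to index 6.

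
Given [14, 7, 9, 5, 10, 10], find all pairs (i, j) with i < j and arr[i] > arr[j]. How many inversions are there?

Finding inversions in [14, 7, 9, 5, 10, 10]:

(0, 1): arr[0]=14 > arr[1]=7
(0, 2): arr[0]=14 > arr[2]=9
(0, 3): arr[0]=14 > arr[3]=5
(0, 4): arr[0]=14 > arr[4]=10
(0, 5): arr[0]=14 > arr[5]=10
(1, 3): arr[1]=7 > arr[3]=5
(2, 3): arr[2]=9 > arr[3]=5

Total inversions: 7

The array has 7 inversion(s): (0,1), (0,2), (0,3), (0,4), (0,5), (1,3), (2,3). Each pair (i,j) satisfies i < j and arr[i] > arr[j].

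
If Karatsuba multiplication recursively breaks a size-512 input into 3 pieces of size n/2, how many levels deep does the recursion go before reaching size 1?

For divide and conquer with division factor 2:

Problem sizes at each level:
Level 0: 512
Level 1: 256
Level 2: 128
Level 3: 64
Level 4: 32
Level 5: 16
Level 6: 8
Level 7: 4
Level 8: 2
Level 9: 1

The root is level 0 and the size-1 base case is level 9 (the tree spans levels 0 through 9, i.e. 10 levels counting the root), so the depth is the number of divisions: log_2(512) = 9

The recursion tree depth is log_2(512) = 9. At each level, the problem size is divided by 2, so it takes 9 divisions to reduce to a base case of size 1. The algorithm makes 3 recursive calls at each level.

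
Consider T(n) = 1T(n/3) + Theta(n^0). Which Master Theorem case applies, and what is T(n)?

Master Theorem for T(n) = 1T(n/3) + O(n^0):

a = 1, b = 3, c = 0
log_b(a) = log_3(1) = 0.0000

Case 2: c = 0 = log_3(1) = 0.0000
T(n) = O(n^0 log n) = O(log n)

For T(n) = 1T(n/3) + O(n^0): log_3(1) = 0.0000. This is Case 2 of the Master Theorem (c = log_b(a), equal work at all levels), giving O(log n).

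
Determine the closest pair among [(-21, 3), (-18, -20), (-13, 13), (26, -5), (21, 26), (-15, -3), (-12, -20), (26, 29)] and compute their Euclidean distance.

Computing all pairwise distances among 8 points:

d((-21, 3), (-18, -20)) = 23.1948
d((-21, 3), (-13, 13)) = 12.8062
d((-21, 3), (26, -5)) = 47.676
d((-21, 3), (21, 26)) = 47.8853
d((-21, 3), (-15, -3)) = 8.4853
d((-21, 3), (-12, -20)) = 24.6982
d((-21, 3), (26, 29)) = 53.7122
d((-18, -20), (-13, 13)) = 33.3766
d((-18, -20), (26, -5)) = 46.4866
d((-18, -20), (21, 26)) = 60.3075
d((-18, -20), (-15, -3)) = 17.2627
d((-18, -20), (-12, -20)) = 6.0
d((-18, -20), (26, 29)) = 65.8559
d((-13, 13), (26, -5)) = 42.9535
d((-13, 13), (21, 26)) = 36.4005
d((-13, 13), (-15, -3)) = 16.1245
d((-13, 13), (-12, -20)) = 33.0151
d((-13, 13), (26, 29)) = 42.1545
d((26, -5), (21, 26)) = 31.4006
d((26, -5), (-15, -3)) = 41.0488
d((26, -5), (-12, -20)) = 40.8534
d((26, -5), (26, 29)) = 34.0
d((21, 26), (-15, -3)) = 46.2277
d((21, 26), (-12, -20)) = 56.6127
d((21, 26), (26, 29)) = 5.831 <-- minimum
d((-15, -3), (-12, -20)) = 17.2627
d((-15, -3), (26, 29)) = 52.0096
d((-12, -20), (26, 29)) = 62.0081

Closest pair: (21, 26) and (26, 29) with distance 5.831

The closest pair is (21, 26) and (26, 29) with Euclidean distance 5.831. For 8 points, brute-force pairwise comparison is shown above. For large n, the divide-and-conquer algorithm (sort by x, recurse on halves, check the dividing strip) achieves O(n log n).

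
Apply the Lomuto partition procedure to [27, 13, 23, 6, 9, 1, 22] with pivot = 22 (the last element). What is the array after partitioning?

Lomuto partition with pivot = 22:

Initial array: [27, 13, 23, 6, 9, 1, 22]

arr[0]=27 > 22: no swap
arr[1]=13 <= 22: swap with position 0, array becomes [13, 27, 23, 6, 9, 1, 22]
arr[2]=23 > 22: no swap
arr[3]=6 <= 22: swap with position 1, array becomes [13, 6, 23, 27, 9, 1, 22]
arr[4]=9 <= 22: swap with position 2, array becomes [13, 6, 9, 27, 23, 1, 22]
arr[5]=1 <= 22: swap with position 3, array becomes [13, 6, 9, 1, 23, 27, 22]

Place pivot at position 4: [13, 6, 9, 1, 22, 27, 23]
Pivot position: 4

After partitioning with pivot 22, the array becomes [13, 6, 9, 1, 22, 27, 23]. The pivot is placed at index 4. All elements to the left of the pivot are <= 22, and all elements to the right are > 22.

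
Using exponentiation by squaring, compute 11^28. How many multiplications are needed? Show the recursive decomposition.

Computing 11^28 by squaring (build up from 11^1; each line after the first costs one multiplication):

11^1 = 11
11^2 = (11^1)^2 = 11^2 = 121
11^3 = 11 * 11^2 = 11 * 121 = 1331
11^6 = (11^3)^2 = 1331^2 = 1771561
11^7 = 11 * 11^6 = 11 * 1771561 = 19487171
11^14 = (11^7)^2 = 19487171^2 = 379749833583241
11^28 = (11^14)^2 = 379749833583241^2 = 144209936106499234037676064081

Result: 144209936106499234037676064081
Multiplications needed: 6 (6 lines after 11^1)

11^28 = 144209936106499234037676064081. Using exponentiation by squaring, this requires 6 multiplications. The key idea: if the exponent is even, square the half-power; if odd, multiply by the base once.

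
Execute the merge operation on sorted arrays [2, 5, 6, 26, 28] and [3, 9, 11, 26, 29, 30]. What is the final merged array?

Merging process:

Compare 2 vs 3: take 2 from left. Merged: [2]
Compare 5 vs 3: take 3 from right. Merged: [2, 3]
Compare 5 vs 9: take 5 from left. Merged: [2, 3, 5]
Compare 6 vs 9: take 6 from left. Merged: [2, 3, 5, 6]
Compare 26 vs 9: take 9 from right. Merged: [2, 3, 5, 6, 9]
Compare 26 vs 11: take 11 from right. Merged: [2, 3, 5, 6, 9, 11]
Compare 26 vs 26: take 26 from left. Merged: [2, 3, 5, 6, 9, 11, 26]
Compare 28 vs 26: take 26 from right. Merged: [2, 3, 5, 6, 9, 11, 26, 26]
Compare 28 vs 29: take 28 from left. Merged: [2, 3, 5, 6, 9, 11, 26, 26, 28]
Append remaining from right: [29, 30]. Merged: [2, 3, 5, 6, 9, 11, 26, 26, 28, 29, 30]

Final merged array: [2, 3, 5, 6, 9, 11, 26, 26, 28, 29, 30]
Total comparisons: 9

The merged array is [2, 3, 5, 6, 9, 11, 26, 26, 28, 29, 30], requiring 9 comparisons. The merge step runs in O(n) time where n is the total number of elements.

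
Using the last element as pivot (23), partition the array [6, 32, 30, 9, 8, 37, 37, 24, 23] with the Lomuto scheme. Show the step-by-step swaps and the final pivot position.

Lomuto partition with pivot = 23:

Initial array: [6, 32, 30, 9, 8, 37, 37, 24, 23]

arr[0]=6 <= 23: swap with position 0, array becomes [6, 32, 30, 9, 8, 37, 37, 24, 23]
arr[1]=32 > 23: no swap
arr[2]=30 > 23: no swap
arr[3]=9 <= 23: swap with position 1, array becomes [6, 9, 30, 32, 8, 37, 37, 24, 23]
arr[4]=8 <= 23: swap with position 2, array becomes [6, 9, 8, 32, 30, 37, 37, 24, 23]
arr[5]=37 > 23: no swap
arr[6]=37 > 23: no swap
arr[7]=24 > 23: no swap

Place pivot at position 3: [6, 9, 8, 23, 30, 37, 37, 24, 32]
Pivot position: 3

After partitioning with pivot 23, the array becomes [6, 9, 8, 23, 30, 37, 37, 24, 32]. The pivot is placed at index 3. All elements to the left of the pivot are <= 23, and all elements to the right are > 23.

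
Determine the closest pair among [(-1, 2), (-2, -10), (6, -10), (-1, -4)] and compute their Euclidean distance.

Computing all pairwise distances among 4 points:

d((-1, 2), (-2, -10)) = 12.0416
d((-1, 2), (6, -10)) = 13.8924
d((-1, 2), (-1, -4)) = 6.0 <-- minimum
d((-2, -10), (6, -10)) = 8.0
d((-2, -10), (-1, -4)) = 6.0828
d((6, -10), (-1, -4)) = 9.2195

Closest pair: (-1, 2) and (-1, -4) with distance 6.0

The closest pair is (-1, 2) and (-1, -4) with Euclidean distance 6.0. For 4 points, brute-force pairwise comparison is shown above. For large n, the divide-and-conquer algorithm (sort by x, recurse on halves, check the dividing strip) achieves O(n log n).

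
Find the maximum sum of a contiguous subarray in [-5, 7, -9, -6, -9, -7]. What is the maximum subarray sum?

Using Kadane's algorithm on [-5, 7, -9, -6, -9, -7]:

Scanning through the array:
Position 1 (value 7): max_ending_here = 7, max_so_far = 7
Position 2 (value -9): max_ending_here = -2, max_so_far = 7
Position 3 (value -6): max_ending_here = -6, max_so_far = 7
Position 4 (value -9): max_ending_here = -9, max_so_far = 7
Position 5 (value -7): max_ending_here = -7, max_so_far = 7

Maximum subarray: [7]
Maximum sum: 7

The maximum subarray is [7] with sum 7. This subarray runs from index 1 to index 1.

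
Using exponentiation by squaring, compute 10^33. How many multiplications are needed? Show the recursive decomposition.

Computing 10^33 by squaring (build up from 10^1; each line after the first costs one multiplication):

10^1 = 10
10^2 = (10^1)^2 = 10^2 = 100
10^4 = (10^2)^2 = 100^2 = 10000
10^8 = (10^4)^2 = 10000^2 = 100000000
10^16 = (10^8)^2 = 100000000^2 = 10000000000000000
10^32 = (10^16)^2 = 10000000000000000^2 = 100000000000000000000000000000000
10^33 = 10 * 10^32 = 10 * 100000000000000000000000000000000 = 1000000000000000000000000000000000

Result: 1000000000000000000000000000000000
Multiplications needed: 6 (6 lines after 10^1)

10^33 = 1000000000000000000000000000000000. Using exponentiation by squaring, this requires 6 multiplications. The key idea: if the exponent is even, square the half-power; if odd, multiply by the base once.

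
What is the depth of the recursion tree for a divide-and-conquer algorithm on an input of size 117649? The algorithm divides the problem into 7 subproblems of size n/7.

For divide and conquer with division factor 7:

Problem sizes at each level:
Level 0: 117649
Level 1: 16807
Level 2: 2401
Level 3: 343
Level 4: 49
Level 5: 7
Level 6: 1

The root is level 0 and the size-1 base case is level 6 (the tree spans levels 0 through 6, i.e. 7 levels counting the root), so the depth is the number of divisions: log_7(117649) = 6

The recursion tree depth is log_7(117649) = 6. At each level, the problem size is divided by 7, so it takes 6 divisions to reduce to a base case of size 1. The algorithm makes 7 recursive calls at each level.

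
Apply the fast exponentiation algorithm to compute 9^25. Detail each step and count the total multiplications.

Computing 9^25 by squaring (build up from 9^1; each line after the first costs one multiplication):

9^1 = 9
9^2 = (9^1)^2 = 9^2 = 81
9^3 = 9 * 9^2 = 9 * 81 = 729
9^6 = (9^3)^2 = 729^2 = 531441
9^12 = (9^6)^2 = 531441^2 = 282429536481
9^24 = (9^12)^2 = 282429536481^2 = 79766443076872509863361
9^25 = 9 * 9^24 = 9 * 79766443076872509863361 = 717897987691852588770249

Result: 717897987691852588770249
Multiplications needed: 6 (6 lines after 9^1)

9^25 = 717897987691852588770249. Using exponentiation by squaring, this requires 6 multiplications. The key idea: if the exponent is even, square the half-power; if odd, multiply by the base once.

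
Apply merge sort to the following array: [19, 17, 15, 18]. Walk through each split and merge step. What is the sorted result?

Merge sort trace:

Split: [19, 17, 15, 18] -> [19, 17] and [15, 18]
  Split: [19, 17] -> [19] and [17]
  Merge: [19] + [17] -> [17, 19]
  Split: [15, 18] -> [15] and [18]
  Merge: [15] + [18] -> [15, 18]
Merge: [17, 19] + [15, 18] -> [15, 17, 18, 19]

Final sorted array: [15, 17, 18, 19]

The merge sort proceeds by recursively splitting the array and merging sorted halves.
After all merges, the sorted array is [15, 17, 18, 19].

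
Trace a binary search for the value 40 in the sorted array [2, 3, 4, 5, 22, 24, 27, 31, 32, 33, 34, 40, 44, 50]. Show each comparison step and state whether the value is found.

Binary search for 40 in [2, 3, 4, 5, 22, 24, 27, 31, 32, 33, 34, 40, 44, 50]:

lo=0, hi=13, mid=6, arr[mid]=27 -> 27 < 40, search right half
lo=7, hi=13, mid=10, arr[mid]=34 -> 34 < 40, search right half
lo=11, hi=13, mid=12, arr[mid]=44 -> 44 > 40, search left half
lo=11, hi=11, mid=11, arr[mid]=40 -> Found target at index 11!

Binary search finds 40 at index 11 after 4 comparisons. The search repeatedly halves the search space by comparing with the middle element.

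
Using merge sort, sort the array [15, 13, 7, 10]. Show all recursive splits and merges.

Merge sort trace:

Split: [15, 13, 7, 10] -> [15, 13] and [7, 10]
  Split: [15, 13] -> [15] and [13]
  Merge: [15] + [13] -> [13, 15]
  Split: [7, 10] -> [7] and [10]
  Merge: [7] + [10] -> [7, 10]
Merge: [13, 15] + [7, 10] -> [7, 10, 13, 15]

Final sorted array: [7, 10, 13, 15]

The merge sort proceeds by recursively splitting the array and merging sorted halves.
After all merges, the sorted array is [7, 10, 13, 15].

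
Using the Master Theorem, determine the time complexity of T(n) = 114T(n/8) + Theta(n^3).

Master Theorem for T(n) = 114T(n/8) + O(n^3):

a = 114, b = 8, c = 3
log_b(a) = log_8(114) = 2.2776

Case 3: c = 3 > log_8(114) = 2.2776
T(n) = O(n^3) = O(n^3)

For T(n) = 114T(n/8) + O(n^3): log_8(114) = 2.2776. This is Case 3 of the Master Theorem (c > log_b(a), work dominated by root), giving O(n^3).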